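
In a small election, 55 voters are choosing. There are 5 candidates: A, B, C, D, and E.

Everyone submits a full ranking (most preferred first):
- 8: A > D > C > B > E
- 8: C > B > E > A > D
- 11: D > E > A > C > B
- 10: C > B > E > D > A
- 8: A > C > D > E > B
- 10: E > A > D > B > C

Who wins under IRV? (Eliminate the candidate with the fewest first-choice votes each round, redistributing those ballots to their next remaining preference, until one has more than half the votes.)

A

Round 1: A 16, B 0, C 18, D 11, E 10. B eliminated.
Round 2: A 16, C 18, D 11, E 10. E eliminated.
Round 3: A 26, C 18, D 11. D eliminated.
Round 4: A 37, C 18. A has a majority (≥28).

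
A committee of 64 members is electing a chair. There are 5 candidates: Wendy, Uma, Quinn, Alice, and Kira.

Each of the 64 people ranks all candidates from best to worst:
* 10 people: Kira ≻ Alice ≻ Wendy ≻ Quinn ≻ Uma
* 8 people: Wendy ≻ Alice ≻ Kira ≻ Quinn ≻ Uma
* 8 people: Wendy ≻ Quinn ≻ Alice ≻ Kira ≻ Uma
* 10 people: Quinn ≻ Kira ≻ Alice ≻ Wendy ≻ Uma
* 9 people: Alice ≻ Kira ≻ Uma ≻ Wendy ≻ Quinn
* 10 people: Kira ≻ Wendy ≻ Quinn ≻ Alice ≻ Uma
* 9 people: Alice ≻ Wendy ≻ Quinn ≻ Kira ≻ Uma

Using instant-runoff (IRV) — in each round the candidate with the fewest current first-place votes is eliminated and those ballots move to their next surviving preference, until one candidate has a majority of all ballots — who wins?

Round 1: Wendy 16, Uma 0, Quinn 10, Alice 18, Kira 20. Uma eliminated.
Round 2: Wendy 16, Quinn 10, Alice 18, Kira 20. Quinn eliminated.
Round 3: Wendy 16, Alice 18, Kira 30. Wendy eliminated.
Round 4: Alice 34, Kira 30. Alice has a majority (≥33).

Alice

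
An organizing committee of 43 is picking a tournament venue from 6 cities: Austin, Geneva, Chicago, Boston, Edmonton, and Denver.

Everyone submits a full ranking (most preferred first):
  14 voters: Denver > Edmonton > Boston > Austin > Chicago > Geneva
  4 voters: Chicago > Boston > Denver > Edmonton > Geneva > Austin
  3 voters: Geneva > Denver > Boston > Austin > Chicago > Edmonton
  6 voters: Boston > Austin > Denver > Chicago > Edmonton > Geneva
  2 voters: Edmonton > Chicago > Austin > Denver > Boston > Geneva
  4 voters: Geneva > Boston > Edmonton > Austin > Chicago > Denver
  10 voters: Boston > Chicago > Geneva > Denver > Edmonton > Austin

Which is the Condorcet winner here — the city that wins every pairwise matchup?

Boston vs Austin: 41–2
Boston vs Geneva: 36–7
Boston vs Chicago: 37–6
Boston vs Edmonton: 27–16
Boston vs Denver: 24–19
Boston beats every other city.

Boston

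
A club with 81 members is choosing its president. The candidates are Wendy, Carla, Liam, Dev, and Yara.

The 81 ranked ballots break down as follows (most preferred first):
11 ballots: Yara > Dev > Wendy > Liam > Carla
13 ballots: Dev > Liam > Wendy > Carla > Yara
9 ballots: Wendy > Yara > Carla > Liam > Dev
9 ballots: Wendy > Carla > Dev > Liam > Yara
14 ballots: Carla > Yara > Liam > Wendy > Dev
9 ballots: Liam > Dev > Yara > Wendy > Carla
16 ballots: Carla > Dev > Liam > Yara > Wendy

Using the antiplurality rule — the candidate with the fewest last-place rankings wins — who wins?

Liam

Last-place votes: Wendy 16, Carla 20, Liam 0, Dev 23, Yara 22.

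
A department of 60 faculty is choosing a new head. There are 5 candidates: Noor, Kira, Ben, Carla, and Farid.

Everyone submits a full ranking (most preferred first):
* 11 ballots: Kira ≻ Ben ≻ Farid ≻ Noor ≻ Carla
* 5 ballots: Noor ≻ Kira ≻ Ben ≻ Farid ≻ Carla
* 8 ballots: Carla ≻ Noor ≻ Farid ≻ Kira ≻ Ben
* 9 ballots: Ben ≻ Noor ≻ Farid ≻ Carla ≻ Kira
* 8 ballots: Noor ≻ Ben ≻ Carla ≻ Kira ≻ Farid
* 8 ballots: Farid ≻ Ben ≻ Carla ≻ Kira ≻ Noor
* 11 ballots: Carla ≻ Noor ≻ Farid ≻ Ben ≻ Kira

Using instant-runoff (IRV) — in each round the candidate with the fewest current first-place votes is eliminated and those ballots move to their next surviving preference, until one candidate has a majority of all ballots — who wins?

Ben

Round 1: Noor 13, Kira 11, Ben 9, Carla 19, Farid 8. Farid eliminated.
Round 2: Noor 13, Kira 11, Ben 17, Carla 19. Kira eliminated.
Round 3: Noor 13, Ben 28, Carla 19. Noor eliminated.
Round 4: Ben 41, Carla 19. Ben has a majority (≥31).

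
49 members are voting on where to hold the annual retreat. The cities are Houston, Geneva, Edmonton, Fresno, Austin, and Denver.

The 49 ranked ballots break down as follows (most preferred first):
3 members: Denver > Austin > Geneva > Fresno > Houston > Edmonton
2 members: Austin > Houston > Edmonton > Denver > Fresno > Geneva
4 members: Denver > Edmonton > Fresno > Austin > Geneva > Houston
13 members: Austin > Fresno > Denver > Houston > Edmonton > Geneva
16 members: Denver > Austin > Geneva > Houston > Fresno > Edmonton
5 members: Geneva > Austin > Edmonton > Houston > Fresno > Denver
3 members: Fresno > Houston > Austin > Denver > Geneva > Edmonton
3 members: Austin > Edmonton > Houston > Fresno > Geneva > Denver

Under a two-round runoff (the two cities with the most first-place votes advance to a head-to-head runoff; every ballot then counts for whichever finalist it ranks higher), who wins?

Round 1 first-place votes: Houston 0, Geneva 5, Edmonton 0, Fresno 3, Austin 18, Denver 23. Denver and Austin advance.
Runoff: Denver is ranked above Austin on 23 ballots, Austin above Denver on 26.

Austin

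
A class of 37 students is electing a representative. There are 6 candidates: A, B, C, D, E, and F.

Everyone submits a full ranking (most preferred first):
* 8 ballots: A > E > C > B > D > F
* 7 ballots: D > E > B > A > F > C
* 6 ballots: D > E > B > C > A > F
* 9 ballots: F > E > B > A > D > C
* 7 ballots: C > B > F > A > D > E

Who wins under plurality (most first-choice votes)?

D

First-place votes: A 8, B 0, C 7, D 13, E 0, F 9.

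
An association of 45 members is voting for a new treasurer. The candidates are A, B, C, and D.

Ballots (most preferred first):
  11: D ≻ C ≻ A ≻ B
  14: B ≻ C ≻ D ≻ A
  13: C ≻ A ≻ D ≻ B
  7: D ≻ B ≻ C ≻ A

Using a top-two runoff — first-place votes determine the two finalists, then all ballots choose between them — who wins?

D

Round 1 first-place votes: A 0, B 14, C 13, D 18. D and B advance.
Runoff: D is ranked above B on 31 ballots, B above D on 14.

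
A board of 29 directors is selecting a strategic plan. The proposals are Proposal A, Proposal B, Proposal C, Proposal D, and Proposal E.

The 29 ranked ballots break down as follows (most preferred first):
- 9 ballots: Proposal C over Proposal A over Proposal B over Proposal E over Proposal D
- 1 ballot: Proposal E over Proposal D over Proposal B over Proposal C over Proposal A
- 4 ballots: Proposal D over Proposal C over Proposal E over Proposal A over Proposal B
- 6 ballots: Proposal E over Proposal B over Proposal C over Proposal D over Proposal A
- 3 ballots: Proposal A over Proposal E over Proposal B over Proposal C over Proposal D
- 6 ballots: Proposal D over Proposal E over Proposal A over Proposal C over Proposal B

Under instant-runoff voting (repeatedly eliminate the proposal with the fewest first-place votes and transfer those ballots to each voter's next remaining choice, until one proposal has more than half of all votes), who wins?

Proposal E

Round 1: Proposal A 3, Proposal B 0, Proposal C 9, Proposal D 10, Proposal E 7. Proposal B eliminated.
Round 2: Proposal A 3, Proposal C 9, Proposal D 10, Proposal E 7. Proposal A eliminated.
Round 3: Proposal C 9, Proposal D 10, Proposal E 10. Proposal C eliminated.
Round 4: Proposal D 10, Proposal E 19. Proposal E has a majority (≥15).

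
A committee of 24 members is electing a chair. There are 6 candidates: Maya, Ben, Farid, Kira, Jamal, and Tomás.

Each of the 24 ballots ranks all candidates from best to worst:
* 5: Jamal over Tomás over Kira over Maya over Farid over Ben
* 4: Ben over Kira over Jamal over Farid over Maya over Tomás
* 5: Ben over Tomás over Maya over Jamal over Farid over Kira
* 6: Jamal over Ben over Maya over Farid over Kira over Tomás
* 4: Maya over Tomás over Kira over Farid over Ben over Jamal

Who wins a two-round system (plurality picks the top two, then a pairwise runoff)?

Ben

Round 1 first-place votes: Maya 4, Ben 9, Farid 0, Kira 0, Jamal 11, Tomás 0. Jamal and Ben advance.
Runoff: Jamal is ranked above Ben on 11 ballots, Ben above Jamal on 13.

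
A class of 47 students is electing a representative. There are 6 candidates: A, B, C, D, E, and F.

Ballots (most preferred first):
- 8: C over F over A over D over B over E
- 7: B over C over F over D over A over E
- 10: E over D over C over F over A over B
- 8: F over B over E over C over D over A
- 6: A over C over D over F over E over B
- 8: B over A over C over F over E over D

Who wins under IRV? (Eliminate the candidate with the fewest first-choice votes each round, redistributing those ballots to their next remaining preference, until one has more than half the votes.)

C

Round 1: A 6, B 15, C 8, D 0, E 10, F 8. D eliminated.
Round 2: A 6, B 15, C 8, E 10, F 8. A eliminated.
Round 3: B 15, C 14, E 10, F 8. F eliminated.
Round 4: B 23, C 14, E 10. E eliminated.
Round 5: B 23, C 24. C has a majority (≥24).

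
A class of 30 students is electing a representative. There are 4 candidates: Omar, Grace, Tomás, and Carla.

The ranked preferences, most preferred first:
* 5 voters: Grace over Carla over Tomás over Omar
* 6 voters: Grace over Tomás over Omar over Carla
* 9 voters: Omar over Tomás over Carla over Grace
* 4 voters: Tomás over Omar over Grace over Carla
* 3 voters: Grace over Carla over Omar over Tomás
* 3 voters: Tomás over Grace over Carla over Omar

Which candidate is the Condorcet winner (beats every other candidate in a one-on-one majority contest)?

Tomás vs Omar: 18–12
Tomás vs Grace: 16–14
Tomás vs Carla: 22–8
Tomás beats every other candidate.

Tomás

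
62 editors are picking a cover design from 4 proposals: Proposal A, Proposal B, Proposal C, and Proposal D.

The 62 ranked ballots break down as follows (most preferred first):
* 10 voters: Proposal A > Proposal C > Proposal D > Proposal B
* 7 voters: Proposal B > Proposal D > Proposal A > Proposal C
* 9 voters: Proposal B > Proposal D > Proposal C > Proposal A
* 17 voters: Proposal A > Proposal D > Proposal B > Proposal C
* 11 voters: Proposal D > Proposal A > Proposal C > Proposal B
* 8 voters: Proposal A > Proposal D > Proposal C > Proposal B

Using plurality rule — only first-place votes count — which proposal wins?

Proposal A

First-place votes: Proposal A 35, Proposal B 16, Proposal C 0, Proposal D 11.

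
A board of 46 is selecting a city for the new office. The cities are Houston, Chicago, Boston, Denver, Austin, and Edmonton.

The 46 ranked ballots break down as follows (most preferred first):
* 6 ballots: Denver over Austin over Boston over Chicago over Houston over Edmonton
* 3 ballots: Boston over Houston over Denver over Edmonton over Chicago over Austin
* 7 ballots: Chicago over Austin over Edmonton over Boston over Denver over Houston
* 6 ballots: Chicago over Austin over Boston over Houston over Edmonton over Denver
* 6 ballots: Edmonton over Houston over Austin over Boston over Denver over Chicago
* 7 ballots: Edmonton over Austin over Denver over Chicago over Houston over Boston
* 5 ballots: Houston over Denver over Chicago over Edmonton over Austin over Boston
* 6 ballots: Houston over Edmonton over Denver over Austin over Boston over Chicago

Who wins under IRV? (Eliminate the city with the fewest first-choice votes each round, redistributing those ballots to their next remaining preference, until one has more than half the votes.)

Chicago

Round 1: Houston 11, Chicago 13, Boston 3, Denver 6, Austin 0, Edmonton 13. Austin eliminated.
Round 2: Houston 11, Chicago 13, Boston 3, Denver 6, Edmonton 13. Boston eliminated.
Round 3: Houston 14, Chicago 13, Denver 6, Edmonton 13. Denver eliminated.
Round 4: Houston 14, Chicago 19, Edmonton 13. Edmonton eliminated.
Round 5: Houston 20, Chicago 26. Chicago has a majority (≥24).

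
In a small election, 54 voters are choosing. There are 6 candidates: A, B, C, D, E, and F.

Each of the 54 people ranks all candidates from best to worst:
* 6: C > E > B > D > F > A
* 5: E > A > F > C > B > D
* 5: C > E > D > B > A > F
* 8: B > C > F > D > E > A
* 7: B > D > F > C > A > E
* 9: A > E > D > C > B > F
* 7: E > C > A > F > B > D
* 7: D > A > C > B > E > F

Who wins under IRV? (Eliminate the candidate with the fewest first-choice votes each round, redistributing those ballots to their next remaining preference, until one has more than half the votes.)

Round 1: A 9, B 15, C 11, D 7, E 12, F 0. F eliminated.
Round 2: A 9, B 15, C 11, D 7, E 12. D eliminated.
Round 3: A 16, B 15, C 11, E 12. C eliminated.
Round 4: A 16, B 15, E 23. B eliminated.
Round 5: A 23, E 31. E has a majority (≥28).

E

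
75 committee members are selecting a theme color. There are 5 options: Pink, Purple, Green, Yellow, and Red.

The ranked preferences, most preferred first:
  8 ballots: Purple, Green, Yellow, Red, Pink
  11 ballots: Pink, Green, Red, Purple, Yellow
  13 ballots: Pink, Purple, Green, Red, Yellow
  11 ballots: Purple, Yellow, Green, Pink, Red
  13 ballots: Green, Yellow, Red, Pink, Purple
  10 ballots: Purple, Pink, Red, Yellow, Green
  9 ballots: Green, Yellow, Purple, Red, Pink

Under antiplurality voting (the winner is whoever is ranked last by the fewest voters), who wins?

Last-place votes: Pink 17, Purple 13, Green 10, Yellow 24, Red 11.

Green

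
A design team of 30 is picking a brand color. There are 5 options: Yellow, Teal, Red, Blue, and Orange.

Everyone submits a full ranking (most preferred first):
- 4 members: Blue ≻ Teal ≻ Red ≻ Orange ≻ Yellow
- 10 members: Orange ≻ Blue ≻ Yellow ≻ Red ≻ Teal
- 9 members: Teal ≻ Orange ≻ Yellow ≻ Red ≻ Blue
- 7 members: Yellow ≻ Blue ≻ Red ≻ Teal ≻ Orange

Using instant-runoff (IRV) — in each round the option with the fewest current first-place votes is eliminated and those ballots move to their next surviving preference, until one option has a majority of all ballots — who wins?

Teal

Round 1: Yellow 7, Teal 9, Red 0, Blue 4, Orange 10. Red eliminated.
Round 2: Yellow 7, Teal 9, Blue 4, Orange 10. Blue eliminated.
Round 3: Yellow 7, Teal 13, Orange 10. Yellow eliminated.
Round 4: Teal 20, Orange 10. Teal has a majority (≥16).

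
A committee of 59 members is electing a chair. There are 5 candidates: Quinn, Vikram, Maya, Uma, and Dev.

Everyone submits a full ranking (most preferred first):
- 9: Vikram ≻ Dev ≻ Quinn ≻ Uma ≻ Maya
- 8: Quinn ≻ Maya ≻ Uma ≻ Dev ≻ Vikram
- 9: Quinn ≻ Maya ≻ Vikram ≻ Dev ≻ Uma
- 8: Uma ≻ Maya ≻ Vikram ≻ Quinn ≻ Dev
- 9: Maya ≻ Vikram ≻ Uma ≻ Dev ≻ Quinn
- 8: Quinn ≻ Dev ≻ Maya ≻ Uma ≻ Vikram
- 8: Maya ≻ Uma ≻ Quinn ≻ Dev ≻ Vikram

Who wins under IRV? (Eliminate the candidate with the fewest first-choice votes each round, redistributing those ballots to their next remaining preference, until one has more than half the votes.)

Round 1: Quinn 25, Vikram 9, Maya 17, Uma 8, Dev 0. Dev eliminated.
Round 2: Quinn 25, Vikram 9, Maya 17, Uma 8. Uma eliminated.
Round 3: Quinn 25, Vikram 9, Maya 25. Vikram eliminated.
Round 4: Quinn 34, Maya 25. Quinn has a majority (≥30).

Quinn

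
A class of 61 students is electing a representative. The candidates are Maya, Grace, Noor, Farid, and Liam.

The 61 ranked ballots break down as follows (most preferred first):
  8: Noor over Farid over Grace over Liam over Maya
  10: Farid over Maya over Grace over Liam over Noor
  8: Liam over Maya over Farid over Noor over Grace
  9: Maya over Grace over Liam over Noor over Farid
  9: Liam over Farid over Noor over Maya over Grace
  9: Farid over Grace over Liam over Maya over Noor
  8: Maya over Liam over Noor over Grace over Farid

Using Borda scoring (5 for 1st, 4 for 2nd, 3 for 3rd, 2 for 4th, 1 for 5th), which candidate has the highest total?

Maya: 8×1 + 10×4 + 8×4 + 9×5 + 9×2 + 9×2 + 8×5 = 201
Grace: 8×3 + 10×3 + 8×1 + 9×4 + 9×1 + 9×4 + 8×2 = 159
Noor: 8×5 + 10×1 + 8×2 + 9×2 + 9×3 + 9×1 + 8×3 = 144
Farid: 8×4 + 10×5 + 8×3 + 9×1 + 9×4 + 9×5 + 8×1 = 204
Liam: 8×2 + 10×2 + 8×5 + 9×3 + 9×5 + 9×3 + 8×4 = 207

Liam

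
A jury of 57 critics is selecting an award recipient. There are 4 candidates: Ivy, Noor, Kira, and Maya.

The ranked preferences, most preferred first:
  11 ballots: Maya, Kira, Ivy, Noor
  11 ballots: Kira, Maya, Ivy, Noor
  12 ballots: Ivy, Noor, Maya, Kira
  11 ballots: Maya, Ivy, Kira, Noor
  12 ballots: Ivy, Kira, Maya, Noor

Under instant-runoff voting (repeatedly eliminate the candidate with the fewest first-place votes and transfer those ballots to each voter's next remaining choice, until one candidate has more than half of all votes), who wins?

Round 1: Ivy 24, Noor 0, Kira 11, Maya 22. Noor eliminated.
Round 2: Ivy 24, Kira 11, Maya 22. Kira eliminated.
Round 3: Ivy 24, Maya 33. Maya has a majority (≥29).

Maya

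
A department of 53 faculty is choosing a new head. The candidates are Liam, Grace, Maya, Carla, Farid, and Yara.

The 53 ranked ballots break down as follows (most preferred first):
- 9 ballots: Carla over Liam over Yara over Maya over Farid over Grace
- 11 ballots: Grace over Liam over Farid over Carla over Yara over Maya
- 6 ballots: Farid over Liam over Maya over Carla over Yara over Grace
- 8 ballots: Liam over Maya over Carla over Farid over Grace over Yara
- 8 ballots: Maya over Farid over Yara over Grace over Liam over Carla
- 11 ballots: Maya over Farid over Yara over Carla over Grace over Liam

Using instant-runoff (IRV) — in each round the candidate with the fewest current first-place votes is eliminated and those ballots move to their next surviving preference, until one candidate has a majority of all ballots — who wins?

Round 1: Liam 8, Grace 11, Maya 19, Carla 9, Farid 6, Yara 0. Yara eliminated.
Round 2: Liam 8, Grace 11, Maya 19, Carla 9, Farid 6. Farid eliminated.
Round 3: Liam 14, Grace 11, Maya 19, Carla 9. Carla eliminated.
Round 4: Liam 23, Grace 11, Maya 19. Grace eliminated.
Round 5: Liam 34, Maya 19. Liam has a majority (≥27).

Liam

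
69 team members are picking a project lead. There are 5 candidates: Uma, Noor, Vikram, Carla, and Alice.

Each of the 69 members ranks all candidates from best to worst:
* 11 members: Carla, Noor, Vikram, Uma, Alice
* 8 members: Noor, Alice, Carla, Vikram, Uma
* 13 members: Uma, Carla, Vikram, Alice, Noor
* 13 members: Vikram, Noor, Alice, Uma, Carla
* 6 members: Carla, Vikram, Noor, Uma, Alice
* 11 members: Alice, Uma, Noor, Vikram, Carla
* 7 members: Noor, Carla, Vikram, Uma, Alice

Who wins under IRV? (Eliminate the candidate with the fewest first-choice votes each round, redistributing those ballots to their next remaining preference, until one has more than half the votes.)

Round 1: Uma 13, Noor 15, Vikram 13, Carla 17, Alice 11. Alice eliminated.
Round 2: Uma 24, Noor 15, Vikram 13, Carla 17. Vikram eliminated.
Round 3: Uma 24, Noor 28, Carla 17. Carla eliminated.
Round 4: Uma 24, Noor 45. Noor has a majority (≥35).

Noor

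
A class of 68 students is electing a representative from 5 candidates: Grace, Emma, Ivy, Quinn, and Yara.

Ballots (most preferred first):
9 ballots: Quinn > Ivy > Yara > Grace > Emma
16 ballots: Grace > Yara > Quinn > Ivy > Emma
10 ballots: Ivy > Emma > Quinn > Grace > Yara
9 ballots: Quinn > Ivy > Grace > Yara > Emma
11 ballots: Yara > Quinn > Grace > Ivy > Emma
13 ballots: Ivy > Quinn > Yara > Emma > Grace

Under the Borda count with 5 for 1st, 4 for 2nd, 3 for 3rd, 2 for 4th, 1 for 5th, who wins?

Quinn

Grace: 9×2 + 16×5 + 10×2 + 9×3 + 11×3 + 13×1 = 191
Emma: 9×1 + 16×1 + 10×4 + 9×1 + 11×1 + 13×2 = 111
Ivy: 9×4 + 16×2 + 10×5 + 9×4 + 11×2 + 13×5 = 241
Quinn: 9×5 + 16×3 + 10×3 + 9×5 + 11×4 + 13×4 = 264
Yara: 9×3 + 16×4 + 10×1 + 9×2 + 11×5 + 13×3 = 213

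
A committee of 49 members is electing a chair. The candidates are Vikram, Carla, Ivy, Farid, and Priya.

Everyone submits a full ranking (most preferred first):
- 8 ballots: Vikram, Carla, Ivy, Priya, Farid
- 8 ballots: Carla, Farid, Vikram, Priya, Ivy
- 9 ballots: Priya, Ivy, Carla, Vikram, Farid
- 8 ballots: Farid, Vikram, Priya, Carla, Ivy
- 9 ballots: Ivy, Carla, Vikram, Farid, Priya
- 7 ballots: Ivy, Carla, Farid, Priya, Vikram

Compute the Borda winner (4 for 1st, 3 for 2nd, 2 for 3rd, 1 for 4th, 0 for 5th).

Vikram: 8×4 + 8×2 + 9×1 + 8×3 + 9×2 + 7×0 = 99
Carla: 8×3 + 8×4 + 9×2 + 8×1 + 9×3 + 7×3 = 130
Ivy: 8×2 + 8×0 + 9×3 + 8×0 + 9×4 + 7×4 = 107
Farid: 8×0 + 8×3 + 9×0 + 8×4 + 9×1 + 7×2 = 79
Priya: 8×1 + 8×1 + 9×4 + 8×2 + 9×0 + 7×1 = 75

Carla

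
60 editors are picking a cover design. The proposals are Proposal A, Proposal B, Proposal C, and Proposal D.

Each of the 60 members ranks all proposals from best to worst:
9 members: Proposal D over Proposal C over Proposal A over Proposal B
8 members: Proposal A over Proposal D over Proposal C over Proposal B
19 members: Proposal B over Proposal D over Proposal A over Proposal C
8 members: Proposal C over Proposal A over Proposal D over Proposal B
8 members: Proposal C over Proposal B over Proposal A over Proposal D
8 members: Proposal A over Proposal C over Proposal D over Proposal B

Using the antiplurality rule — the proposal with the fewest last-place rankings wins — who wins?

Proposal A

Last-place votes: Proposal A 0, Proposal B 33, Proposal C 19, Proposal D 8.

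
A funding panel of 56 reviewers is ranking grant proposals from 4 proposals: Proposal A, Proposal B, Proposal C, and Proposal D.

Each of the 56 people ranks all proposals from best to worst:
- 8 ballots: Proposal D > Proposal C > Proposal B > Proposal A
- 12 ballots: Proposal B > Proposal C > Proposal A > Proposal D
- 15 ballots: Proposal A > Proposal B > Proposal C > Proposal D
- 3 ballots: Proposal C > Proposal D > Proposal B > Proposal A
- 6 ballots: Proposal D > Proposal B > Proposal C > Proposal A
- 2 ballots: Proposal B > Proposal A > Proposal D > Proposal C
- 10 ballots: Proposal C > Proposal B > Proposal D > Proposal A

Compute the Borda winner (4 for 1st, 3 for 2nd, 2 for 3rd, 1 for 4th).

Proposal B

Proposal A: 8×1 + 12×2 + 15×4 + 3×1 + 6×1 + 2×3 + 10×1 = 117
Proposal B: 8×2 + 12×4 + 15×3 + 3×2 + 6×3 + 2×4 + 10×3 = 171
Proposal C: 8×3 + 12×3 + 15×2 + 3×4 + 6×2 + 2×1 + 10×4 = 156
Proposal D: 8×4 + 12×1 + 15×1 + 3×3 + 6×4 + 2×2 + 10×2 = 116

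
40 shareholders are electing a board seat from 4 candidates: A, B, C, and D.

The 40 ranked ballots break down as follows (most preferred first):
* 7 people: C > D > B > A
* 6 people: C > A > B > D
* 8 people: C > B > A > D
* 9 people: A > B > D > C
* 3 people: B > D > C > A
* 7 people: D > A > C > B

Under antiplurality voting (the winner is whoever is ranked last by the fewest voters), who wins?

B

Last-place votes: A 10, B 7, C 9, D 14.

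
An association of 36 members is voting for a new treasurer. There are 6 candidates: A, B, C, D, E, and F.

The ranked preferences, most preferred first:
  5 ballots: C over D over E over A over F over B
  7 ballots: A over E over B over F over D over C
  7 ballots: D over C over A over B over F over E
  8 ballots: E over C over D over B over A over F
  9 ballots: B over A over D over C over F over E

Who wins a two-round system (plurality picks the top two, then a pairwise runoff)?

Round 1 first-place votes: A 7, B 9, C 5, D 7, E 8, F 0. B and E advance.
Runoff: B is ranked above E on 16 ballots, E above B on 20.

E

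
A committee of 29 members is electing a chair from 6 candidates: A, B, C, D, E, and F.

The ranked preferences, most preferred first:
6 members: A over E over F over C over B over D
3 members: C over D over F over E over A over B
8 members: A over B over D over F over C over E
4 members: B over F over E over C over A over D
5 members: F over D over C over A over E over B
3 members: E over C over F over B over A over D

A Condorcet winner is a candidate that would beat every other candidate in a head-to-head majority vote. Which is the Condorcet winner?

F

F vs A: 15–14
F vs B: 17–12
F vs C: 23–6
F vs D: 18–11
F vs E: 20–9
F beats every other candidate.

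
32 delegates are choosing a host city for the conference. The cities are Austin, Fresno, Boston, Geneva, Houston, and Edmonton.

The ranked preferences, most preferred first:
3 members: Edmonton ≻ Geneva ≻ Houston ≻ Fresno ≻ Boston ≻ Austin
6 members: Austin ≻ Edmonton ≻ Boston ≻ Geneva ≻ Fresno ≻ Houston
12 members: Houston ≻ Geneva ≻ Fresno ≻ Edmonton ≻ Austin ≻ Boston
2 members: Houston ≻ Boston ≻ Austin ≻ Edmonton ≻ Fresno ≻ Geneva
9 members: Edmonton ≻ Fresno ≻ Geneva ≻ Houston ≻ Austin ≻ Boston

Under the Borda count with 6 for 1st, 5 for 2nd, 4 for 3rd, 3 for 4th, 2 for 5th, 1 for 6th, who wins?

Austin: 3×1 + 6×6 + 12×2 + 2×4 + 9×2 = 89
Fresno: 3×3 + 6×2 + 12×4 + 2×2 + 9×5 = 118
Boston: 3×2 + 6×4 + 12×1 + 2×5 + 9×1 = 61
Geneva: 3×5 + 6×3 + 12×5 + 2×1 + 9×4 = 131
Houston: 3×4 + 6×1 + 12×6 + 2×6 + 9×3 = 129
Edmonton: 3×6 + 6×5 + 12×3 + 2×3 + 9×6 = 144

Edmonton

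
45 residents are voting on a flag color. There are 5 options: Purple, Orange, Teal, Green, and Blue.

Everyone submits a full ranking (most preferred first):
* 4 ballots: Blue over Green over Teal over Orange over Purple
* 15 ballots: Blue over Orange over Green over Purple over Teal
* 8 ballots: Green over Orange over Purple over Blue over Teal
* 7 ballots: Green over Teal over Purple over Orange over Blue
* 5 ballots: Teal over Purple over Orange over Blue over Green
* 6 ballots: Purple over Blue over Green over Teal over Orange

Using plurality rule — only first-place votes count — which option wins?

First-place votes: Purple 6, Orange 0, Teal 5, Green 15, Blue 19.

Blue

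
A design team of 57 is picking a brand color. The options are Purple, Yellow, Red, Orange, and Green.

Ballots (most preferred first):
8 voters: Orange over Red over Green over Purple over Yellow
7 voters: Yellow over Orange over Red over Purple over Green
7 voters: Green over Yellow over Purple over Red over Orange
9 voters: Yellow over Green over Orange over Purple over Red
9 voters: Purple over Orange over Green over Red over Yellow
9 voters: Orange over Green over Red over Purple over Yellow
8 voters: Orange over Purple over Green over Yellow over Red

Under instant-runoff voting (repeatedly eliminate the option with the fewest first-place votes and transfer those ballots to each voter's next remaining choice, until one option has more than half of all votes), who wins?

Round 1: Purple 9, Yellow 16, Red 0, Orange 25, Green 7. Red eliminated.
Round 2: Purple 9, Yellow 16, Orange 25, Green 7. Green eliminated.
Round 3: Purple 9, Yellow 23, Orange 25. Purple eliminated.
Round 4: Yellow 23, Orange 34. Orange has a majority (≥29).

Orange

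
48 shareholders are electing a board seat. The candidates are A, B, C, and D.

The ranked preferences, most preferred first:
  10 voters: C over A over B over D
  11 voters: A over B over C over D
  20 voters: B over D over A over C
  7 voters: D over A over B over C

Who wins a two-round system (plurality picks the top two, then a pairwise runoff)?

Round 1 first-place votes: A 11, B 20, C 10, D 7. B and A advance.
Runoff: B is ranked above A on 20 ballots, A above B on 28.

A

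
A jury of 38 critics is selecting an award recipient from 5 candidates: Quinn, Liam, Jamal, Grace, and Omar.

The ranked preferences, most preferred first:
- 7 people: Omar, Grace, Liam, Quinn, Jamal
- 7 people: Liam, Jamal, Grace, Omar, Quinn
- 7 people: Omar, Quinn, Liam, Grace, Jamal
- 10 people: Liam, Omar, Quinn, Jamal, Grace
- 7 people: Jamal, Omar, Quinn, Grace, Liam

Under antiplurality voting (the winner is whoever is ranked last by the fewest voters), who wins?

Last-place votes: Quinn 7, Liam 7, Jamal 14, Grace 10, Omar 0.

Omar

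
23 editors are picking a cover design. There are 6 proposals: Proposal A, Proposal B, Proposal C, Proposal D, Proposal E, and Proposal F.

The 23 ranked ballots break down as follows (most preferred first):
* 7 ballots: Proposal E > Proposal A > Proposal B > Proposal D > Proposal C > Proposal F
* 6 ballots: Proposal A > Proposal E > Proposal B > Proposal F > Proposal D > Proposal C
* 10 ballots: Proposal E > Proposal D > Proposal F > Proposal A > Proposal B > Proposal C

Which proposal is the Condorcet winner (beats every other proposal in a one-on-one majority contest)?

Proposal E

Proposal E vs Proposal A: 17–6
Proposal E vs Proposal B: 23–0
Proposal E vs Proposal C: 23–0
Proposal E vs Proposal D: 23–0
Proposal E vs Proposal F: 23–0
Proposal E beats every other proposal.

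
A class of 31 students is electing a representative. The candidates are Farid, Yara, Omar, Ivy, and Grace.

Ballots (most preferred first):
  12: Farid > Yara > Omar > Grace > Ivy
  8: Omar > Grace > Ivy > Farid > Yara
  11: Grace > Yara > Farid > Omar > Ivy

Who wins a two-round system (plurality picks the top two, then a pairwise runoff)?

Grace

Round 1 first-place votes: Farid 12, Yara 0, Omar 8, Ivy 0, Grace 11. Farid and Grace advance.
Runoff: Farid is ranked above Grace on 12 ballots, Grace above Farid on 19.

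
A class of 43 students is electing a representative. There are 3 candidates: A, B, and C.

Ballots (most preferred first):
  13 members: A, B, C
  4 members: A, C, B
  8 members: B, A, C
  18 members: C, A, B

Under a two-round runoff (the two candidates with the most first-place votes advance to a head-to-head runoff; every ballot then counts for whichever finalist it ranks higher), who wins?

Round 1 first-place votes: A 17, B 8, C 18. C and A advance.
Runoff: C is ranked above A on 18 ballots, A above C on 25.

A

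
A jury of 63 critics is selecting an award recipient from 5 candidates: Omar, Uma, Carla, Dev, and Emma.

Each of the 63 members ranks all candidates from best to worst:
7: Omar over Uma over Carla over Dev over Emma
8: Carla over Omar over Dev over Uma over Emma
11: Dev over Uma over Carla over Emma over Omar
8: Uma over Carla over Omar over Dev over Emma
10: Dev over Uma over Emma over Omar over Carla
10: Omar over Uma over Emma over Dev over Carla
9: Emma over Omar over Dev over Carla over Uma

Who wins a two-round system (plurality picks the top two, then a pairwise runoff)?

Omar

Round 1 first-place votes: Omar 17, Uma 8, Carla 8, Dev 21, Emma 9. Dev and Omar advance.
Runoff: Dev is ranked above Omar on 21 ballots, Omar above Dev on 42.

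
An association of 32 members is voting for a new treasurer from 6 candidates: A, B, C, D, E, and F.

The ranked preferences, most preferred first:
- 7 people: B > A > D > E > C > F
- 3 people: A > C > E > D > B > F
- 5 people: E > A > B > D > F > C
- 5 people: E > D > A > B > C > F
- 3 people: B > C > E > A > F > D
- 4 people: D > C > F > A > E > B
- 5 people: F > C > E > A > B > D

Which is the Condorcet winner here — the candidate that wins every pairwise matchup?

E

E vs A: 18–14
E vs B: 22–10
E vs C: 17–15
E vs D: 21–11
E vs F: 23–9
E beats every other candidate.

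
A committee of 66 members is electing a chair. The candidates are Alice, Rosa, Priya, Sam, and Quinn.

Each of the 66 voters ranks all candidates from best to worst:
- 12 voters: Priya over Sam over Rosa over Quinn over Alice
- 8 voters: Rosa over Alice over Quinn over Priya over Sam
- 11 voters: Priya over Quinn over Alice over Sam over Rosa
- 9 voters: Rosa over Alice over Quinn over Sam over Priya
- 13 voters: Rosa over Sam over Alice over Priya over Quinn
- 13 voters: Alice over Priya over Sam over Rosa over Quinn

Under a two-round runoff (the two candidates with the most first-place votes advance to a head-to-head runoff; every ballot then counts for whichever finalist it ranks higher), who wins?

Priya

Round 1 first-place votes: Alice 13, Rosa 30, Priya 23, Sam 0, Quinn 0. Rosa and Priya advance.
Runoff: Rosa is ranked above Priya on 30 ballots, Priya above Rosa on 36.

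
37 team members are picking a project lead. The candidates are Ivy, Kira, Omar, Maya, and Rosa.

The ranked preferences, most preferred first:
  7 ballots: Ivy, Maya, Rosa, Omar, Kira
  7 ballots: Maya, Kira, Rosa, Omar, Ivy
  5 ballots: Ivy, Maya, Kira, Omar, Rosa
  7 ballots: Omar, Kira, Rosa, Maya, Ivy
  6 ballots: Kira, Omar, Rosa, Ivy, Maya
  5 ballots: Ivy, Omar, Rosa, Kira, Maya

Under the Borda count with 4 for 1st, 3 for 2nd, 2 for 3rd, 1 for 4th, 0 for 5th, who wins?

Ivy: 7×4 + 7×0 + 5×4 + 7×0 + 6×1 + 5×4 = 74
Kira: 7×0 + 7×3 + 5×2 + 7×3 + 6×4 + 5×1 = 81
Omar: 7×1 + 7×1 + 5×1 + 7×4 + 6×3 + 5×3 = 80
Maya: 7×3 + 7×4 + 5×3 + 7×1 + 6×0 + 5×0 = 71
Rosa: 7×2 + 7×2 + 5×0 + 7×2 + 6×2 + 5×2 = 64

Kira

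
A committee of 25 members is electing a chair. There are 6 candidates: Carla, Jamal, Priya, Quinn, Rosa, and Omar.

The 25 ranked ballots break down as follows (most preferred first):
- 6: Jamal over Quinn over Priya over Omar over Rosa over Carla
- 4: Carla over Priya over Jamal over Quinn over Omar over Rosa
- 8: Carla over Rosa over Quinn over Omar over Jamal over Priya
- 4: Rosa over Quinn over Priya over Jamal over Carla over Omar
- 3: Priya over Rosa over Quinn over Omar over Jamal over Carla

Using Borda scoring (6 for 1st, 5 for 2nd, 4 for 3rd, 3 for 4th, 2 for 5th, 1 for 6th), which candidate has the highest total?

Carla: 6×1 + 4×6 + 8×6 + 4×2 + 3×1 = 89
Jamal: 6×6 + 4×4 + 8×2 + 4×3 + 3×2 = 86
Priya: 6×4 + 4×5 + 8×1 + 4×4 + 3×6 = 86
Quinn: 6×5 + 4×3 + 8×4 + 4×5 + 3×4 = 106
Rosa: 6×2 + 4×1 + 8×5 + 4×6 + 3×5 = 95
Omar: 6×3 + 4×2 + 8×3 + 4×1 + 3×3 = 63

Quinn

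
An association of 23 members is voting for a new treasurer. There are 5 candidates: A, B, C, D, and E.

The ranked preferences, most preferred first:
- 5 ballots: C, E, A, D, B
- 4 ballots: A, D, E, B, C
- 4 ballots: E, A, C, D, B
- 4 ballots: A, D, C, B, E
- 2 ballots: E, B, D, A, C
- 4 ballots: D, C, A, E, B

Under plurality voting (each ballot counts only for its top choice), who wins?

First-place votes: A 8, B 0, C 5, D 4, E 6.

A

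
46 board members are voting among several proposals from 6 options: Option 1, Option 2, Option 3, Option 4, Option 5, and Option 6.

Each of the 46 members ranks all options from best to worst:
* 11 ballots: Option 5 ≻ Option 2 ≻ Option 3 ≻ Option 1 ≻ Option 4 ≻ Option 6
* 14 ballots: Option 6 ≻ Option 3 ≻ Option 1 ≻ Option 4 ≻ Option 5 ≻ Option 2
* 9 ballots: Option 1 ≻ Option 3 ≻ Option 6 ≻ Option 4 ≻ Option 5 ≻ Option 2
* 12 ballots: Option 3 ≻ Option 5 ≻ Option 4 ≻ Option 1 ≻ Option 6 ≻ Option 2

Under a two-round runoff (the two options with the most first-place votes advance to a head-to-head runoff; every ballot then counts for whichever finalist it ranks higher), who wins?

Round 1 first-place votes: Option 1 9, Option 2 0, Option 3 12, Option 4 0, Option 5 11, Option 6 14. Option 6 and Option 3 advance.
Runoff: Option 6 is ranked above Option 3 on 14 ballots, Option 3 above Option 6 on 32.

Option 3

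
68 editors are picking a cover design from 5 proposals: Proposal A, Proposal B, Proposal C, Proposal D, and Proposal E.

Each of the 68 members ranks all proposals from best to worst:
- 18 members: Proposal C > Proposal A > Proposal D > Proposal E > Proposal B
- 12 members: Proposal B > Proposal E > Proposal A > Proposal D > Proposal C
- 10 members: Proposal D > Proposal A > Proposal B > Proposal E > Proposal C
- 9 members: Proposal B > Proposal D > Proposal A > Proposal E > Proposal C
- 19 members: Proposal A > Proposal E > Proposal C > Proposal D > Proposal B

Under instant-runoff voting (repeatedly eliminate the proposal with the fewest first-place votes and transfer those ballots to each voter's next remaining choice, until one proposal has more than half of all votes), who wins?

Proposal A

Round 1: Proposal A 19, Proposal B 21, Proposal C 18, Proposal D 10, Proposal E 0. Proposal E eliminated.
Round 2: Proposal A 19, Proposal B 21, Proposal C 18, Proposal D 10. Proposal D eliminated.
Round 3: Proposal A 29, Proposal B 21, Proposal C 18. Proposal C eliminated.
Round 4: Proposal A 47, Proposal B 21. Proposal A has a majority (≥35).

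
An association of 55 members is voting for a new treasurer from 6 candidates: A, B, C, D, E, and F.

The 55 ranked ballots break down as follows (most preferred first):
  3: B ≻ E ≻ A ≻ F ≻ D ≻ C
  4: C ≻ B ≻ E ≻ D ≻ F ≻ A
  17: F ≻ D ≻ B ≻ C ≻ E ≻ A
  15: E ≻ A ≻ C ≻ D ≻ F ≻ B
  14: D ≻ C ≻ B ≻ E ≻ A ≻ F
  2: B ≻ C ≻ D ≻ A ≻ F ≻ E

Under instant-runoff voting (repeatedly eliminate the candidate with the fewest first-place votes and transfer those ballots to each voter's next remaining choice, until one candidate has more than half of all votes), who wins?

E

Round 1: A 0, B 5, C 4, D 14, E 15, F 17. A eliminated.
Round 2: B 5, C 4, D 14, E 15, F 17. C eliminated.
Round 3: B 9, D 14, E 15, F 17. B eliminated.
Round 4: D 16, E 22, F 17. D eliminated.
Round 5: E 36, F 19. E has a majority (≥28).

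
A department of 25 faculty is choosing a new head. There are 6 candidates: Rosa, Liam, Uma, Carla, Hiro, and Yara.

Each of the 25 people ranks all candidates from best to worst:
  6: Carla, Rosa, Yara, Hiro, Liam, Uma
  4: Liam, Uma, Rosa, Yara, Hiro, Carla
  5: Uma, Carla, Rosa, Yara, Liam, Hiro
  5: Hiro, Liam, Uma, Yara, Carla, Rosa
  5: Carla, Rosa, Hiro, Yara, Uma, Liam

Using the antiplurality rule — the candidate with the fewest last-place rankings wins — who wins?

Yara

Last-place votes: Rosa 5, Liam 5, Uma 6, Carla 4, Hiro 5, Yara 0.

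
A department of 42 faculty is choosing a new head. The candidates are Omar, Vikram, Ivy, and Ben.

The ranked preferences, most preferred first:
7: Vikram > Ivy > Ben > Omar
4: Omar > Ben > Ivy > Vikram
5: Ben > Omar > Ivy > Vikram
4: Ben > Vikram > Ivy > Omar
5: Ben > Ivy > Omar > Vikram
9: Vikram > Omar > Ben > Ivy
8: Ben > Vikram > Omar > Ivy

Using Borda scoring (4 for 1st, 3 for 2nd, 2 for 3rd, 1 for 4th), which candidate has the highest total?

Omar: 7×1 + 4×4 + 5×3 + 4×1 + 5×2 + 9×3 + 8×2 = 95
Vikram: 7×4 + 4×1 + 5×1 + 4×3 + 5×1 + 9×4 + 8×3 = 114
Ivy: 7×3 + 4×2 + 5×2 + 4×2 + 5×3 + 9×1 + 8×1 = 79
Ben: 7×2 + 4×3 + 5×4 + 4×4 + 5×4 + 9×2 + 8×4 = 132

Ben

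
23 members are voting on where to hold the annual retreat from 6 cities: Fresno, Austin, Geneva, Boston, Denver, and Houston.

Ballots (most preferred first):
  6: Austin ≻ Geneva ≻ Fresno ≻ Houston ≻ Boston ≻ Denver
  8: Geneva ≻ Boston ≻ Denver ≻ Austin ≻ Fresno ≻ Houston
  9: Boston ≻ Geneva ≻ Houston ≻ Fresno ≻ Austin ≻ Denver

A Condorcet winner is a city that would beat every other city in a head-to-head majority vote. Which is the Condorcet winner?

Geneva vs Fresno: 23–0
Geneva vs Austin: 17–6
Geneva vs Boston: 14–9
Geneva vs Denver: 23–0
Geneva vs Houston: 23–0
Geneva beats every other city.

Geneva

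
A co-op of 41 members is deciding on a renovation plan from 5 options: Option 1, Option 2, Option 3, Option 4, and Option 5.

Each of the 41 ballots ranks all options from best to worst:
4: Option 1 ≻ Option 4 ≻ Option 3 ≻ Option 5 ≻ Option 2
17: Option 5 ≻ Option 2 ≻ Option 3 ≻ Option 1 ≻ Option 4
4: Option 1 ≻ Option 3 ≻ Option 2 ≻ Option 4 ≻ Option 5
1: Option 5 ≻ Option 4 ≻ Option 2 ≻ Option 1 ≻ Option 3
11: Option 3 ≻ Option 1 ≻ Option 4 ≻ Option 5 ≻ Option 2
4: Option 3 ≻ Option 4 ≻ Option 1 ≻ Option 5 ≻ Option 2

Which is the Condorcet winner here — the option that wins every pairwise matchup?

Option 3 vs Option 1: 32–9
Option 3 vs Option 2: 23–18
Option 3 vs Option 4: 36–5
Option 3 vs Option 5: 23–18
Option 3 beats every other option.

Option 3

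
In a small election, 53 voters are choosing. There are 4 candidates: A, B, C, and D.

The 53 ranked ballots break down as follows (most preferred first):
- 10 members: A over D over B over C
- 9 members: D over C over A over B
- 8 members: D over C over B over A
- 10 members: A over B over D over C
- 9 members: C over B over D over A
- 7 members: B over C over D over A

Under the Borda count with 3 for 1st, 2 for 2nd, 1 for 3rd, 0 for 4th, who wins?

A: 10×3 + 9×1 + 8×0 + 10×3 + 9×0 + 7×0 = 69
B: 10×1 + 9×0 + 8×1 + 10×2 + 9×2 + 7×3 = 77
C: 10×0 + 9×2 + 8×2 + 10×0 + 9×3 + 7×2 = 75
D: 10×2 + 9×3 + 8×3 + 10×1 + 9×1 + 7×1 = 97

D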